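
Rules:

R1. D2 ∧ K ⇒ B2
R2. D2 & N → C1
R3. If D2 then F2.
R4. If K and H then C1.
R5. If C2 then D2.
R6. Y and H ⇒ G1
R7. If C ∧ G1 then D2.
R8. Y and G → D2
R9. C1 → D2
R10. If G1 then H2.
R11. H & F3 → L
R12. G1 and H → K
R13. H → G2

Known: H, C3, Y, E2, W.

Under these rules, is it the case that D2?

G1  (by R6: Y, H)
K  (by R12: G1, H)
C1  (by R4: K, H)
D2  (by R9: C1)

Yes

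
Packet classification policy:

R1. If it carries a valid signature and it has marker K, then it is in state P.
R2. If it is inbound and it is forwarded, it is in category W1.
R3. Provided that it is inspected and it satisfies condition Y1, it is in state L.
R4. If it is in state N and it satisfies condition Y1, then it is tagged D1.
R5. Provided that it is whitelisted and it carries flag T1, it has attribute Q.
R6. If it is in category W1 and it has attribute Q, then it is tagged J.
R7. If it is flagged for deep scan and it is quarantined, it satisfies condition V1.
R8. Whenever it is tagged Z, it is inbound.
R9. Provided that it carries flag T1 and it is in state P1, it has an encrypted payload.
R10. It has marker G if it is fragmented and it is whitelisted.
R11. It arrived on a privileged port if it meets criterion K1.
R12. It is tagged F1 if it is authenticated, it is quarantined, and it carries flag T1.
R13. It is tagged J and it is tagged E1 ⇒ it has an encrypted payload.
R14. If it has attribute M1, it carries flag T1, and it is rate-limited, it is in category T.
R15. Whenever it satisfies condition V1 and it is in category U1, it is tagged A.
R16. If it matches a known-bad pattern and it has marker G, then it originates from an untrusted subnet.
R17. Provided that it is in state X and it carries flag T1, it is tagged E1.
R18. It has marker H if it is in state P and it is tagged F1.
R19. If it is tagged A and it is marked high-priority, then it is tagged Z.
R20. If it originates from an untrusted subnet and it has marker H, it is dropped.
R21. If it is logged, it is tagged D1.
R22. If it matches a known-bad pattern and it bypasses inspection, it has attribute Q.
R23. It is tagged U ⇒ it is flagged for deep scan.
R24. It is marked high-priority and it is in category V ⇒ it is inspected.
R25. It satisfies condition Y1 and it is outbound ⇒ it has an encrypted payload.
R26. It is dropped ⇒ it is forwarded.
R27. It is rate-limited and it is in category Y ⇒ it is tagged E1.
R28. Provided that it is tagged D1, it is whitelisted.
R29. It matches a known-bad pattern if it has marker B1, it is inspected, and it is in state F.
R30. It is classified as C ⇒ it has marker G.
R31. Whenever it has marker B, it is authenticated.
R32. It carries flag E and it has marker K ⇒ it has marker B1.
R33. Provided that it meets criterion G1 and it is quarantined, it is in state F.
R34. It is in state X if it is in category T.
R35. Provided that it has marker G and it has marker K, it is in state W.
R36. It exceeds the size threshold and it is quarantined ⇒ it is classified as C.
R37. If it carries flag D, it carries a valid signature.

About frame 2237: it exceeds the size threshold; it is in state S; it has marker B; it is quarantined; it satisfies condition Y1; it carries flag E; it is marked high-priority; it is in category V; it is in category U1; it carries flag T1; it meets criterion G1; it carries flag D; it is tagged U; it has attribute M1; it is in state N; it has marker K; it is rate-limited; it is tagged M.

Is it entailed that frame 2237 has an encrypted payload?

Yes

By R4 (it is in state N, it satisfies condition Y1): it is tagged D1.
By R14 (it has attribute M1, it carries flag T1, it is rate-limited): it is in category T.
By R23 (it is tagged U): it is flagged for deep scan.
By R24 (it is marked high-priority, it is in category V): it is inspected.
By R28 (it is tagged D1): it is whitelisted.
By R31 (it has marker B): it is authenticated.
By R32 (it carries flag E, it has marker K): it has marker B1.
By R33 (it meets criterion G1, it is quarantined): it is in state F.
By R34 (it is in category T): it is in state X.
By R36 (it exceeds the size threshold, it is quarantined): it is classified as C.
By R37 (it carries flag D): it carries a valid signature.
By R1 (it carries a valid signature, it has marker K): it is in state P.
By R5 (it is whitelisted, it carries flag T1): it has attribute Q.
By R7 (it is flagged for deep scan, it is quarantined): it satisfies condition V1.
By R12 (it is authenticated, it is quarantined, it carries flag T1): it is tagged F1.
By R15 (it satisfies condition V1, it is in category U1): it is tagged A.
By R17 (it is in state X, it carries flag T1): it is tagged E1.
By R18 (it is in state P, it is tagged F1): it has marker H.
By R19 (it is tagged A, it is marked high-priority): it is tagged Z.
By R29 (it has marker B1, it is inspected, it is in state F): it matches a known-bad pattern.
By R30 (it is classified as C): it has marker G.
By R8 (it is tagged Z): it is inbound.
By R16 (it matches a known-bad pattern, it has marker G): it originates from an untrusted subnet.
By R20 (it originates from an untrusted subnet, it has marker H): it is dropped.
By R26 (it is dropped): it is forwarded.
By R2 (it is inbound, it is forwarded): it is in category W1.
By R6 (it is in category W1, it has attribute Q): it is tagged J.
By R13 (it is tagged J, it is tagged E1): it has an encrypted payload.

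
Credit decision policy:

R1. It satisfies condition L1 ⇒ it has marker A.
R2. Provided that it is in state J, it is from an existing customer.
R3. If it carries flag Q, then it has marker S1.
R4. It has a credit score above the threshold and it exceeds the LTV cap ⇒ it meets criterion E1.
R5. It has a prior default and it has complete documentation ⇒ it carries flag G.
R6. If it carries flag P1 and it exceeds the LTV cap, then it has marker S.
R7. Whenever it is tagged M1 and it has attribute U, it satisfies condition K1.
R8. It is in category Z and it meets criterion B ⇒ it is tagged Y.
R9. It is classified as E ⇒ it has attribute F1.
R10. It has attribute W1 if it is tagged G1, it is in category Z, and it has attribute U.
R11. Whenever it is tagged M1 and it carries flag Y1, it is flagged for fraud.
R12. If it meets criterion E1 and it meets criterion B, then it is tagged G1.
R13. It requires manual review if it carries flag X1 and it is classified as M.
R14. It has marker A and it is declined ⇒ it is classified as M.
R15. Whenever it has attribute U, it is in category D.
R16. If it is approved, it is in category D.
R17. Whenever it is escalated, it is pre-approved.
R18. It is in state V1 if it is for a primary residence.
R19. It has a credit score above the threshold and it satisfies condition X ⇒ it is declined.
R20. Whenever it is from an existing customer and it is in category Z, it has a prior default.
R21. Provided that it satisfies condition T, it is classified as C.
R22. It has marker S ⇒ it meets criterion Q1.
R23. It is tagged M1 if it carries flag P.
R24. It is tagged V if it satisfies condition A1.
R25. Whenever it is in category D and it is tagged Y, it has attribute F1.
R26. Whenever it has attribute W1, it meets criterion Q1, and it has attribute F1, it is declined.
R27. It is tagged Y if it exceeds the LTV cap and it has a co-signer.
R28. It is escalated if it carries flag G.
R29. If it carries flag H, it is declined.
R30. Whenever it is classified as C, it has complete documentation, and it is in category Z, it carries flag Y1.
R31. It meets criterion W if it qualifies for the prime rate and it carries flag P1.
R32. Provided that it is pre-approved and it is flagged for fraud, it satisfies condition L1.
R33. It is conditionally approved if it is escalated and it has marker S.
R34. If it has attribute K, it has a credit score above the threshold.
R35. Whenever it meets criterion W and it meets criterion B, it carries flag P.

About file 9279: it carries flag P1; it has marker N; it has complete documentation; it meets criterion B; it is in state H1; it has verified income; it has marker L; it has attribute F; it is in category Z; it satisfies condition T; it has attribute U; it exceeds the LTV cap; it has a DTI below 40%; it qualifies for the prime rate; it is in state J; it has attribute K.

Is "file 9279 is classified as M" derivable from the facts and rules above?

By R2 (it is in state J): it is from an existing customer.
By R6 (it carries flag P1, it exceeds the LTV cap): it has marker S.
By R8 (it is in category Z, it meets criterion B): it is tagged Y.
By R15 (it has attribute U): it is in category D.
By R20 (it is from an existing customer, it is in category Z): it has a prior default.
By R21 (it satisfies condition T): it is classified as C.
By R22 (it has marker S): it meets criterion Q1.
By R25 (it is in category D, it is tagged Y): it has attribute F1.
By R30 (it is classified as C, it has complete documentation, it is in category Z): it carries flag Y1.
By R31 (it qualifies for the prime rate, it carries flag P1): it meets criterion W.
By R34 (it has attribute K): it has a credit score above the threshold.
By R35 (it meets criterion W, it meets criterion B): it carries flag P.
By R4 (it has a credit score above the threshold, it exceeds the LTV cap): it meets criterion E1.
By R5 (it has a prior default, it has complete documentation): it carries flag G.
By R12 (it meets criterion E1, it meets criterion B): it is tagged G1.
By R23 (it carries flag P): it is tagged M1.
By R28 (it carries flag G): it is escalated.
By R10 (it is tagged G1, it is in category Z, it has attribute U): it has attribute W1.
By R11 (it is tagged M1, it carries flag Y1): it is flagged for fraud.
By R17 (it is escalated): it is pre-approved.
By R26 (it has attribute W1, it meets criterion Q1, it has attribute F1): it is declined.
By R32 (it is pre-approved, it is flagged for fraud): it satisfies condition L1.
By R1 (it satisfies condition L1): it has marker A.
By R14 (it has marker A, it is declined): it is classified as M.

Yes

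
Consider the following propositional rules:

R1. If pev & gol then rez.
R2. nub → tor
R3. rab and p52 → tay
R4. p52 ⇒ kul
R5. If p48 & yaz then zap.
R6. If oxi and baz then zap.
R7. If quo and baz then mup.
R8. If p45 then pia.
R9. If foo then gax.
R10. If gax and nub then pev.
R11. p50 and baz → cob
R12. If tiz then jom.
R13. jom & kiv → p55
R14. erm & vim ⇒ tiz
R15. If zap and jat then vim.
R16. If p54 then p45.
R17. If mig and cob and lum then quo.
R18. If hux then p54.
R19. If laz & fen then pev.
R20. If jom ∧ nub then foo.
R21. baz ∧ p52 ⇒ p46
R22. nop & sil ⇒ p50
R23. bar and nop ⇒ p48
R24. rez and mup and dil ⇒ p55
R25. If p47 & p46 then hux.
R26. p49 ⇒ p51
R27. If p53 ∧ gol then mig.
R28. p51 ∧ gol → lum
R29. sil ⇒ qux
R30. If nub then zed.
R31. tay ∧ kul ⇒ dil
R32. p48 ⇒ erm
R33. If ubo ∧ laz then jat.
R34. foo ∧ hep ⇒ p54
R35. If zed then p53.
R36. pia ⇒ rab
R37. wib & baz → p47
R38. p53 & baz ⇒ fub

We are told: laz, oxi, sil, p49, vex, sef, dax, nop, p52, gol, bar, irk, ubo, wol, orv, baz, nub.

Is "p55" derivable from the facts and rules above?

No

Forward chaining from the given facts derives: tor, kul, zap, p46, p50, p48, p51, lum, qux, zed, erm, jat, p53, fub, cob, vim, mig, tiz, quo, mup, jom, foo, gax, pev, rez.
Rules concluding p55: R13 needs kiv; R24 needs dil — none of these are established.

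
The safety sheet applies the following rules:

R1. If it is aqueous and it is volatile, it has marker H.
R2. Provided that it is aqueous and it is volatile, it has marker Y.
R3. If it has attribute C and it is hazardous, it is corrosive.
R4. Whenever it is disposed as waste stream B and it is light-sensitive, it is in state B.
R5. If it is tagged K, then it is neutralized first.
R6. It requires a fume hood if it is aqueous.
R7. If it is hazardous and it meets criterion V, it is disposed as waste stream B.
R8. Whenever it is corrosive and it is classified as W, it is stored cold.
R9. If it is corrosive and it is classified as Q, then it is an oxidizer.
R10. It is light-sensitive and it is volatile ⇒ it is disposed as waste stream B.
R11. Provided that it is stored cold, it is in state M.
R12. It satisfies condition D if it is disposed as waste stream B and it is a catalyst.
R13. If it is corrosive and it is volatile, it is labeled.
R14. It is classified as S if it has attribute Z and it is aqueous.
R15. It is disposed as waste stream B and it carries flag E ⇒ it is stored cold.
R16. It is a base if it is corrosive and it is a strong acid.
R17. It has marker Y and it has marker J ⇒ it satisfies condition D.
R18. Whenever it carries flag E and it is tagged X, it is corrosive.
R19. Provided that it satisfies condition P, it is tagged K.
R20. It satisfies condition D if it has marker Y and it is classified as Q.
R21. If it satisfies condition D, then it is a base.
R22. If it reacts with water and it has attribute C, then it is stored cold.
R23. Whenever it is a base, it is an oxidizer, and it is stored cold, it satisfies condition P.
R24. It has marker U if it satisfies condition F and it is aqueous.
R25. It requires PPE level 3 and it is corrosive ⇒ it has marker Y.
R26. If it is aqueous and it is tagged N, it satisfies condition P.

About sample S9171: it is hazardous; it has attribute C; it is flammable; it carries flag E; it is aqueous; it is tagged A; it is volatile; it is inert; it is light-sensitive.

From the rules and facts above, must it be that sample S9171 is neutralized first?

Forward chaining from the given facts derives: has marker H, has marker Y, is corrosive, requires a fume hood, is disposed as waste stream B, is labeled, is stored cold, is in state B, is in state M.
The only rule concluding "it is neutralized first" is R5, which needs "it is tagged K"; that is never established.

No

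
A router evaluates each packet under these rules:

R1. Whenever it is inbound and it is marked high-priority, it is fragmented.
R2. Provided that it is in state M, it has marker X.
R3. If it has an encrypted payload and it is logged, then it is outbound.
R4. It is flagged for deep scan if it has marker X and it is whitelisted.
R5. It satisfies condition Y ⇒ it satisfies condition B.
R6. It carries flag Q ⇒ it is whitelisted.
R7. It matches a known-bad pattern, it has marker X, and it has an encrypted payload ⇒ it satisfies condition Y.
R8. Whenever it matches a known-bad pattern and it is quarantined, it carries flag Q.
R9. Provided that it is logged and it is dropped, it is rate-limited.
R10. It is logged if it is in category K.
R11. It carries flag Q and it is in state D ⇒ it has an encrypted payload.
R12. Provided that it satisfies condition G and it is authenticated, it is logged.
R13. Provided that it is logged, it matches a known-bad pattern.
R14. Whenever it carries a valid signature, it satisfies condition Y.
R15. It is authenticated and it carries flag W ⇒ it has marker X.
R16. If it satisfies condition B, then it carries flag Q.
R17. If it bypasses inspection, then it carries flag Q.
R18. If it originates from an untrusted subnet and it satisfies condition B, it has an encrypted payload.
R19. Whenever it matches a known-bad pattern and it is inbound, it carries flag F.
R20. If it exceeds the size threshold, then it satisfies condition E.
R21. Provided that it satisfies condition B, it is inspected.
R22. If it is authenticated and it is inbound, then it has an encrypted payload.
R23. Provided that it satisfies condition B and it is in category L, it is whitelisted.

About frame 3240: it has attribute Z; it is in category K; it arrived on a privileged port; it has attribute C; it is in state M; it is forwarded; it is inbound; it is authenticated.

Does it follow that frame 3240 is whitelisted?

By R2 (it is in state M): it has marker X.
By R10 (it is in category K): it is logged.
By R13 (it is logged): it matches a known-bad pattern.
By R22 (it is authenticated, it is inbound): it has an encrypted payload.
By R7 (it matches a known-bad pattern, it has marker X, it has an encrypted payload): it satisfies condition Y.
By R5 (it satisfies condition Y): it satisfies condition B.
By R16 (it satisfies condition B): it carries flag Q.
By R6 (it carries flag Q): it is whitelisted.

Yes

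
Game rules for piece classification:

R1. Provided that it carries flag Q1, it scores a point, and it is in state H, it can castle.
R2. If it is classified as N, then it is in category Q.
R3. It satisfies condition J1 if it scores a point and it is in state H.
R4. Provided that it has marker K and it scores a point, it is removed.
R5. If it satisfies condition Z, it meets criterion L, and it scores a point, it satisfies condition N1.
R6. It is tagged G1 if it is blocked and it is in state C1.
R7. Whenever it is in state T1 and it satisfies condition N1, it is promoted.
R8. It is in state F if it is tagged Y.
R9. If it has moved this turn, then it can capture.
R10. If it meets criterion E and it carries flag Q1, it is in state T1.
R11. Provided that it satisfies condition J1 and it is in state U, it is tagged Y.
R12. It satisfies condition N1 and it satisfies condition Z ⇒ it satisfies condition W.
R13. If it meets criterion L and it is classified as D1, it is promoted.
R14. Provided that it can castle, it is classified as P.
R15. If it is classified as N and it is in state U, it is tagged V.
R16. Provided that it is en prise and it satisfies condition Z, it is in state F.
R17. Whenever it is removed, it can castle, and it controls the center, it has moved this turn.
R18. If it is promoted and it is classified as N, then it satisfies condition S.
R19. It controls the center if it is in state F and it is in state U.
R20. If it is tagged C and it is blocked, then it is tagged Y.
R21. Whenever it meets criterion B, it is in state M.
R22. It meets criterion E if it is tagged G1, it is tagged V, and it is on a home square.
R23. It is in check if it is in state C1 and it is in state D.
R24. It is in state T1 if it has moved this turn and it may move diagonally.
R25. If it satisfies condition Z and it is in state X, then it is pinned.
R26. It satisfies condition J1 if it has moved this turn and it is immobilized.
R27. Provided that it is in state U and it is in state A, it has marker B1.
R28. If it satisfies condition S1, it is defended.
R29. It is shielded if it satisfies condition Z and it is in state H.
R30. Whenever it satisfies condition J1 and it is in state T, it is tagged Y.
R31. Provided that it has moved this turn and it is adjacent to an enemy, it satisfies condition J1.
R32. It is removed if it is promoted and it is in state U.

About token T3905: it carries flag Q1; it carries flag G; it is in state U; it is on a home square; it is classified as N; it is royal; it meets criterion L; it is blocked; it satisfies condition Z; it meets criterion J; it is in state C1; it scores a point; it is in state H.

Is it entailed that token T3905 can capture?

By R1 (it carries flag Q1, it scores a point, it is in state H): it can castle.
By R3 (it scores a point, it is in state H): it satisfies condition J1.
By R5 (it satisfies condition Z, it meets criterion L, it scores a point): it satisfies condition N1.
By R6 (it is blocked, it is in state C1): it is tagged G1.
By R11 (it satisfies condition J1, it is in state U): it is tagged Y.
By R15 (it is classified as N, it is in state U): it is tagged V.
By R22 (it is tagged G1, it is tagged V, it is on a home square): it meets criterion E.
By R8 (it is tagged Y): it is in state F.
By R10 (it meets criterion E, it carries flag Q1): it is in state T1.
By R19 (it is in state F, it is in state U): it controls the center.
By R7 (it is in state T1, it satisfies condition N1): it is promoted.
By R32 (it is promoted, it is in state U): it is removed.
By R17 (it is removed, it can castle, it controls the center): it has moved this turn.
By R9 (it has moved this turn): it can capture.

Yes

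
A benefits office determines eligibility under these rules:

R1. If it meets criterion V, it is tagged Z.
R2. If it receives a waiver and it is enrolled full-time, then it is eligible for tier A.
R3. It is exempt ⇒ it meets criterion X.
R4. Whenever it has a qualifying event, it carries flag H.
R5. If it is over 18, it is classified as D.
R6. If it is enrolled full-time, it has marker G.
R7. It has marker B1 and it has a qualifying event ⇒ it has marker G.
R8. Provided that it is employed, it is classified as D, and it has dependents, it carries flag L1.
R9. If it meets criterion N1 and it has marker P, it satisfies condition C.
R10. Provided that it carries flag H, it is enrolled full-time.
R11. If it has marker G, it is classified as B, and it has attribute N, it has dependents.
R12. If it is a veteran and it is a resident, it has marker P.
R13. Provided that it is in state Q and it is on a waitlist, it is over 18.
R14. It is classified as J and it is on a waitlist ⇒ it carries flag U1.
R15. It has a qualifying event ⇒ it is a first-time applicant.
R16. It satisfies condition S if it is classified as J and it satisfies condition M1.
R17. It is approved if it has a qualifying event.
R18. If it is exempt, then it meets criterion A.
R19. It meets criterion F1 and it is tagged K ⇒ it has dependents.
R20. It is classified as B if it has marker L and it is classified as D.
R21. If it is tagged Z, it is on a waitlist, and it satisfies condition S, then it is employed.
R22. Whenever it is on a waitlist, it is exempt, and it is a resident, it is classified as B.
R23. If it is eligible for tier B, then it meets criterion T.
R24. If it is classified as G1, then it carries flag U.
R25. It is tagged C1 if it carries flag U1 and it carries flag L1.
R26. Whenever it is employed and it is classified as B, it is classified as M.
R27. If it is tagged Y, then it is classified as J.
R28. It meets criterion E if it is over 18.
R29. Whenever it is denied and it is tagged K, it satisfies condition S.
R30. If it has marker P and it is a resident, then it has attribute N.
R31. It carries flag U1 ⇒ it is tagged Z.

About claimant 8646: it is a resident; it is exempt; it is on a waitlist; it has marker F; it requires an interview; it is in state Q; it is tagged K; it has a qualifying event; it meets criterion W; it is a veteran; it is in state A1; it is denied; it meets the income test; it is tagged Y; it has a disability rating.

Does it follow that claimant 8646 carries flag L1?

Yes

By R4 (it has a qualifying event): it carries flag H.
By R10 (it carries flag H): it is enrolled full-time.
By R12 (it is a veteran, it is a resident): it has marker P.
By R13 (it is in state Q, it is on a waitlist): it is over 18.
By R22 (it is on a waitlist, it is exempt, it is a resident): it is classified as B.
By R27 (it is tagged Y): it is classified as J.
By R29 (it is denied, it is tagged K): it satisfies condition S.
By R30 (it has marker P, it is a resident): it has attribute N.
By R5 (it is over 18): it is classified as D.
By R6 (it is enrolled full-time): it has marker G.
By R11 (it has marker G, it is classified as B, it has attribute N): it has dependents.
By R14 (it is classified as J, it is on a waitlist): it carries flag U1.
By R31 (it carries flag U1): it is tagged Z.
By R21 (it is tagged Z, it is on a waitlist, it satisfies condition S): it is employed.
By R8 (it is employed, it is classified as D, it has dependents): it carries flag L1.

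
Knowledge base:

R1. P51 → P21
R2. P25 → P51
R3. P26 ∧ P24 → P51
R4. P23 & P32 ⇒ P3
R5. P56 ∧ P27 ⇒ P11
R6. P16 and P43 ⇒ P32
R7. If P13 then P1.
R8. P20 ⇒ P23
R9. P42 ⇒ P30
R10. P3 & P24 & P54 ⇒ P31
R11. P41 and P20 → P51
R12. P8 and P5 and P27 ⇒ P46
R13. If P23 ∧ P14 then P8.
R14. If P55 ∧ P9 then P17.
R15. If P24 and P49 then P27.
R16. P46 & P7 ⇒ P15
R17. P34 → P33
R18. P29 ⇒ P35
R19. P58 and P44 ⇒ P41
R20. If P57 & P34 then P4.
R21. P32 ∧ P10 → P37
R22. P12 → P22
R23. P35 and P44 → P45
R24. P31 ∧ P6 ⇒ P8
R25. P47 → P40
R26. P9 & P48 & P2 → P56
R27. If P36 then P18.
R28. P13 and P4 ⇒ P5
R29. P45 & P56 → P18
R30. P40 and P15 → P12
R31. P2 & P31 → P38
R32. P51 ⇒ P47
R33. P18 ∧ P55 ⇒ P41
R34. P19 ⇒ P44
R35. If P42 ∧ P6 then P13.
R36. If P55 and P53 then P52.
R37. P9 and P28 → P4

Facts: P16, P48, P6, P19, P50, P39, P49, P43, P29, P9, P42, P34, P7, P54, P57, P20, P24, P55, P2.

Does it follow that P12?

P32  (by R6: P16, P43)
P23  (by R8: P20)
P27  (by R15: P24, P49)
P35  (by R18: P29)
P4  (by R20: P57, P34)
P56  (by R26: P9, P48, P2)
P44  (by R34: P19)
P13  (by R35: P42, P6)
P3  (by R4: P23, P32)
P31  (by R10: P3, P24, P54)
P45  (by R23: P35, P44)
P8  (by R24: P31, P6)
P5  (by R28: P13, P4)
P18  (by R29: P45, P56)
P41  (by R33: P18, P55)
P51  (by R11: P41, P20)
P46  (by R12: P8, P5, P27)
P15  (by R16: P46, P7)
P47  (by R32: P51)
P40  (by R25: P47)
P12  (by R30: P40, P15)

Yes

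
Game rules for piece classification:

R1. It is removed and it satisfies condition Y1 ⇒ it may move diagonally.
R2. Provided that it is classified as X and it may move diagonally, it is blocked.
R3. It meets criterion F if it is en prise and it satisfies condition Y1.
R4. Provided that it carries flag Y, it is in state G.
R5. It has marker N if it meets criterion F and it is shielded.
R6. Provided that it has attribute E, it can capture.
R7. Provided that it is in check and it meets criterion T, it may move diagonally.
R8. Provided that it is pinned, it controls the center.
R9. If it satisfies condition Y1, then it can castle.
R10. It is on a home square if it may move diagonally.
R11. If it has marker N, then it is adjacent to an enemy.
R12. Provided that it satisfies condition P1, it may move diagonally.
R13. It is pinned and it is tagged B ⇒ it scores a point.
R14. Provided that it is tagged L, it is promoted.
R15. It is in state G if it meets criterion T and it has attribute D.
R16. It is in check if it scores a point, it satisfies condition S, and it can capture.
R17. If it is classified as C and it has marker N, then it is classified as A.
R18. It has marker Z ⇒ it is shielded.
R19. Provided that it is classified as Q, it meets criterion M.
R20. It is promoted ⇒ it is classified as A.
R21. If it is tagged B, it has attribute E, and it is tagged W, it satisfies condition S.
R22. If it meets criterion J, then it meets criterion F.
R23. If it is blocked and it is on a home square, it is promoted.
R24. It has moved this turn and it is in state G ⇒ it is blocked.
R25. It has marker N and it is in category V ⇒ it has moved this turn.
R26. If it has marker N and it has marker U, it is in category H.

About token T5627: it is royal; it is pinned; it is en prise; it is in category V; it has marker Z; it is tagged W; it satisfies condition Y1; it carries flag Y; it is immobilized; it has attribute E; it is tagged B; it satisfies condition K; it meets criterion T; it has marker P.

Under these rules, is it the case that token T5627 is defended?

No

Forward chaining from the given facts derives: meets criterion F, is in state G, can capture, controls the center, can castle, scores a point, is shielded, satisfies condition S, has marker N, is adjacent to an enemy, is in check, has moved this turn, may move diagonally, is on a home square, is blocked, is promoted, is classified as A.
No rule has "it is defended" as its conclusion, and it is not among the given facts.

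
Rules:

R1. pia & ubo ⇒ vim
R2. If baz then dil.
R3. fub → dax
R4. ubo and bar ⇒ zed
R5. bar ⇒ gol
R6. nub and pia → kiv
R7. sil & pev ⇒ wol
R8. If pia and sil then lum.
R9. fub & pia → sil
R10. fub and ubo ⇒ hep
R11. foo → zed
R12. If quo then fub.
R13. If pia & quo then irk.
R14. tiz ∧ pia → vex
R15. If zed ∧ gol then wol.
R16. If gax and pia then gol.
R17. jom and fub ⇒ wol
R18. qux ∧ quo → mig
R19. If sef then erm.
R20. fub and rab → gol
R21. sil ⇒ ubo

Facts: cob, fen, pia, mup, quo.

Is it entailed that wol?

No

Forward chaining from the given facts derives: fub, irk, dax, sil, ubo, vim, lum, hep.
Rules concluding wol: R7 needs pev; R15 needs zed; R17 needs jom — none of these are established.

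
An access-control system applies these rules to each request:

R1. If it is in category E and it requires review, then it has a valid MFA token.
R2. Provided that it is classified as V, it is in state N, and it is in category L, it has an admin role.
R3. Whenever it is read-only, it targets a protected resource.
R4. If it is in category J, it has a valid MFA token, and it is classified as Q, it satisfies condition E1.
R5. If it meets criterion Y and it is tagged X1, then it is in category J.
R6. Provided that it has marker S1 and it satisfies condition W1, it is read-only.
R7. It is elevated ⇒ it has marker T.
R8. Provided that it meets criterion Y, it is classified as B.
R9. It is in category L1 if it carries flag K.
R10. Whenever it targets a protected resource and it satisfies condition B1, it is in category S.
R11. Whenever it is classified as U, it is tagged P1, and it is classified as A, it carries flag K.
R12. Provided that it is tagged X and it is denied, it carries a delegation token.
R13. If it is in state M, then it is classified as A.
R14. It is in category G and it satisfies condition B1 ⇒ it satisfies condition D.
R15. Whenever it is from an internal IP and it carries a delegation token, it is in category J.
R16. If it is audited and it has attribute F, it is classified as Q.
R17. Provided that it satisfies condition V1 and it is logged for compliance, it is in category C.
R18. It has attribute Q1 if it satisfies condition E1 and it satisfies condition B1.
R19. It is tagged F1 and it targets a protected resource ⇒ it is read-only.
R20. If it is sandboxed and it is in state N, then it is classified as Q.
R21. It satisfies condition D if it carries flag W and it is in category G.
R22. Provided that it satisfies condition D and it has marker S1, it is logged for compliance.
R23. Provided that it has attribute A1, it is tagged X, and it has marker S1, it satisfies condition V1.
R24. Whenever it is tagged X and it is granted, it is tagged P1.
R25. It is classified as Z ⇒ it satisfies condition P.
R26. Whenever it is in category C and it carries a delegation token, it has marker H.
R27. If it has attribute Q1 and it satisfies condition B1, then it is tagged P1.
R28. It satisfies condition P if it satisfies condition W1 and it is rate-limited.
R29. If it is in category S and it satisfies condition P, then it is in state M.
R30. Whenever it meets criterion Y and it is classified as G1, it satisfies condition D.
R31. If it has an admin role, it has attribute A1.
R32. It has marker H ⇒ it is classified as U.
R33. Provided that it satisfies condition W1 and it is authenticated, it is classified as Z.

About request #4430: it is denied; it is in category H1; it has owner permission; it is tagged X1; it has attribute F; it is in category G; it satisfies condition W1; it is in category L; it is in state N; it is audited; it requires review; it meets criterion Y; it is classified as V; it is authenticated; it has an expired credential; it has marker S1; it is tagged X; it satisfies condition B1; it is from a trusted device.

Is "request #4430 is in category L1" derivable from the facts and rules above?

No

Forward chaining from the given facts derives: has an admin role, is in category J, is read-only, is classified as B, carries a delegation token, satisfies condition D, is classified as Q, is logged for compliance, has attribute A1, is classified as Z, targets a protected resource, is in category S, satisfies condition V1, satisfies condition P, is in state M, is classified as A, is in category C, has marker H, is classified as U.
The only rule concluding "it is in category L1" is R9, which needs "it carries flag K"; that is never established.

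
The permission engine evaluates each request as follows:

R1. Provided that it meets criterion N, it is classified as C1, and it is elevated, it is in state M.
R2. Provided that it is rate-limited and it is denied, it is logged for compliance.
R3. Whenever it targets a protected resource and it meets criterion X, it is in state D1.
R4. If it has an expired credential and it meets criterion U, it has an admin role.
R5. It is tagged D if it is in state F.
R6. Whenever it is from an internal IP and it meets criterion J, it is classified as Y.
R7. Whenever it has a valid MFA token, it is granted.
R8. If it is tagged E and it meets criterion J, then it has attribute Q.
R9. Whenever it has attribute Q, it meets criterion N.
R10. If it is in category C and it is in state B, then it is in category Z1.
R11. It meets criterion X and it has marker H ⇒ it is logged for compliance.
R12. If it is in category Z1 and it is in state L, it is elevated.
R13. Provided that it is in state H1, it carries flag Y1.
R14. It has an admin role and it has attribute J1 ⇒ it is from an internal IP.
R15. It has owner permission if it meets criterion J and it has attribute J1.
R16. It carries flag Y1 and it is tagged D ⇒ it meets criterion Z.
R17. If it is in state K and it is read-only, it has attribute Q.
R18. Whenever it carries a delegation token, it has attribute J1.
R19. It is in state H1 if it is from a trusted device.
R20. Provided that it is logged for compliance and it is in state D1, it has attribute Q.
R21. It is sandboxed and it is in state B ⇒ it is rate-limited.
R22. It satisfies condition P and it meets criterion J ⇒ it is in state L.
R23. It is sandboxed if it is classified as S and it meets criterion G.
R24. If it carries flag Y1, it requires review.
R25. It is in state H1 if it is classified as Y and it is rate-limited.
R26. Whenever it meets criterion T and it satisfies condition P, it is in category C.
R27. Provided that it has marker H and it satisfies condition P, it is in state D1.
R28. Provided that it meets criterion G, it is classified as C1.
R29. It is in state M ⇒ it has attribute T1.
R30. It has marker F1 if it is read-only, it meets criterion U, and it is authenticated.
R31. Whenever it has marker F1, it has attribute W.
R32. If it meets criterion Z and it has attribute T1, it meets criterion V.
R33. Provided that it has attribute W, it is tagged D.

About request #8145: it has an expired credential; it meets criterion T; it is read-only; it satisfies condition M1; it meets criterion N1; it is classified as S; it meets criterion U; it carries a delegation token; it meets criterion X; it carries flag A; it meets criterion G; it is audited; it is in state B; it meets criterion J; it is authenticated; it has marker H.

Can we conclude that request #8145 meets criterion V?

No

Forward chaining from the given facts derives: has an admin role, is logged for compliance, has attribute J1, is sandboxed, is classified as C1, has marker F1, has attribute W, is tagged D, is from an internal IP, has owner permission, is rate-limited, is classified as Y, is in state H1, carries flag Y1, meets criterion Z, requires review.
The only rule concluding "it meets criterion V" is R32, which needs "it has attribute T1"; that is never established.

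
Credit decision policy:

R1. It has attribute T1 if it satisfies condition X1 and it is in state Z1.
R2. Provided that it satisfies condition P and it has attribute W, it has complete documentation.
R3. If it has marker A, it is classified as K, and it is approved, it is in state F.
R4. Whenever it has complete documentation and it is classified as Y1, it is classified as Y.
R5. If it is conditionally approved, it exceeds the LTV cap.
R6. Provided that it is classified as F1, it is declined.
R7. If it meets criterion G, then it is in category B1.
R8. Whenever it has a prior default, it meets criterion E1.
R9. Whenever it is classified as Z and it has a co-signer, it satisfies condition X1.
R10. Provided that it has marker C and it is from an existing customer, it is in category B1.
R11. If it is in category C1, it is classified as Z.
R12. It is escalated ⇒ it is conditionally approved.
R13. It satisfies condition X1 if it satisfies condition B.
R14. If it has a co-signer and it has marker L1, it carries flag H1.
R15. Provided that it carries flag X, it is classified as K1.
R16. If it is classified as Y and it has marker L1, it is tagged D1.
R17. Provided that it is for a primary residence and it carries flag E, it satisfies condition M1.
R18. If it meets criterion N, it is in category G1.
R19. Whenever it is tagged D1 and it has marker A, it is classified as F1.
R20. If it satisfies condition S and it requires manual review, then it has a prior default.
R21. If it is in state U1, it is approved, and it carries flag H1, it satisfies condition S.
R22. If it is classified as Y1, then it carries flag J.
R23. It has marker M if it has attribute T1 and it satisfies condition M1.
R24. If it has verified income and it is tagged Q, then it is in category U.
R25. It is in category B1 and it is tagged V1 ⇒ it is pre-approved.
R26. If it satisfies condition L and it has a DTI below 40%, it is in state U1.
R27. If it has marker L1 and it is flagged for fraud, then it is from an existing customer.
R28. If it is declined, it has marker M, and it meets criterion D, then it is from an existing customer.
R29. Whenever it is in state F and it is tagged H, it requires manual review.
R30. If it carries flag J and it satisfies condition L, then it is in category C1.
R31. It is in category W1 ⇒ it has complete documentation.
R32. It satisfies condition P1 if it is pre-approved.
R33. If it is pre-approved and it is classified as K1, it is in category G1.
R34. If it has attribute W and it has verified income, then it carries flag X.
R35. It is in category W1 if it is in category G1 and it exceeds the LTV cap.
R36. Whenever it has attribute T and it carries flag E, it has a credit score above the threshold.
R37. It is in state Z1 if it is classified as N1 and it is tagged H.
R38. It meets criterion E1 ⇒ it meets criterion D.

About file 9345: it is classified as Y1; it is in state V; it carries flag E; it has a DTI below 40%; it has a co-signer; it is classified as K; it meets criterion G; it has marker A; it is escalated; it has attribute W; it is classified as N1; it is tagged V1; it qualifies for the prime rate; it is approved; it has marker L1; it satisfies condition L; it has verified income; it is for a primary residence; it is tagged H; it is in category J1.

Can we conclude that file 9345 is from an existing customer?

Yes

By R3 (it has marker A, it is classified as K, it is approved): it is in state F.
By R7 (it meets criterion G): it is in category B1.
By R12 (it is escalated): it is conditionally approved.
By R14 (it has a co-signer, it has marker L1): it carries flag H1.
By R17 (it is for a primary residence, it carries flag E): it satisfies condition M1.
By R22 (it is classified as Y1): it carries flag J.
By R25 (it is in category B1, it is tagged V1): it is pre-approved.
By R26 (it satisfies condition L, it has a DTI below 40%): it is in state U1.
By R29 (it is in state F, it is tagged H): it requires manual review.
By R30 (it carries flag J, it satisfies condition L): it is in category C1.
By R34 (it has attribute W, it has verified income): it carries flag X.
By R37 (it is classified as N1, it is tagged H): it is in state Z1.
By R5 (it is conditionally approved): it exceeds the LTV cap.
By R11 (it is in category C1): it is classified as Z.
By R15 (it carries flag X): it is classified as K1.
By R21 (it is in state U1, it is approved, it carries flag H1): it satisfies condition S.
By R33 (it is pre-approved, it is classified as K1): it is in category G1.
By R35 (it is in category G1, it exceeds the LTV cap): it is in category W1.
By R9 (it is classified as Z, it has a co-signer): it satisfies condition X1.
By R20 (it satisfies condition S, it requires manual review): it has a prior default.
By R31 (it is in category W1): it has complete documentation.
By R1 (it satisfies condition X1, it is in state Z1): it has attribute T1.
By R4 (it has complete documentation, it is classified as Y1): it is classified as Y.
By R8 (it has a prior default): it meets criterion E1.
By R16 (it is classified as Y, it has marker L1): it is tagged D1.
By R19 (it is tagged D1, it has marker A): it is classified as F1.
By R23 (it has attribute T1, it satisfies condition M1): it has marker M.
By R38 (it meets criterion E1): it meets criterion D.
By R6 (it is classified as F1): it is declined.
By R28 (it is declined, it has marker M, it meets criterion D): it is from an existing customer.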